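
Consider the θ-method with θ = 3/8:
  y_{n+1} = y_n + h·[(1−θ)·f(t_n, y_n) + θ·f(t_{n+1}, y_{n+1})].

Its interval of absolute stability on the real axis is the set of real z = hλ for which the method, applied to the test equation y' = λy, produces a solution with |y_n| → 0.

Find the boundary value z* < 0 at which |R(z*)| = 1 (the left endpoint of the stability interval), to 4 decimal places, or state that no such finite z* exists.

left endpoint -8.0000.

With y'=λy (z=hλ):
  y_{n+1} = y_n + z·[5/8·y_n + 3/8·y_{n+1}] ⇒ (1 − 3/8z)y_{n+1} = (1 + 5/8z)y_n
  Hence R(z) = (1 + 5/8z)/(1 − 3/8z).

Boundary: |R(x)|=1, x<0.
x=-0.51: |R|=0.5719
R=−1: 1+5/8x = −1+3/8x ⇒ -1/4x=2 ⇒ x=2/(-1/4)=-8.0000
Confirm numerically:
  x=-6.897: |R|=0.92311 <1
  x=-6.612: |R|=0.90027 <1
  x=-5.673: |R|=0.81398 <1
  x=-4.705: |R|=0.70201 <1
  x=-8.462: |R|=1.02768 >1
  x=-8.113: |R|=1.00699 >1
Interval (-8.0000, 0).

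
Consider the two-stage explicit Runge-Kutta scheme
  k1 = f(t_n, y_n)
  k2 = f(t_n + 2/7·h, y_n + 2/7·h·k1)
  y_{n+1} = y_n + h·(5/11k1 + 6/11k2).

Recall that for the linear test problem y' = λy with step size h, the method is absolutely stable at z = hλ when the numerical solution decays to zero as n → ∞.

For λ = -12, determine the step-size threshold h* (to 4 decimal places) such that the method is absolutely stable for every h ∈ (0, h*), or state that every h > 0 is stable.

On y'=λy, z=hλ:
  k1=λy_n ⇒ h·k1=z·y_n;  k2=λ(1+2/7z)y_n ⇒ h·k2=z(1+2/7z)y_n
  y_{n+1}/y_n = 1 + 5/11z + 6/11z(1+2/7z) = 1 + z + 12/77z²
  R(z) = 1 + z + 12/77z².

Solve |R(x)|<1 on ℝ⁻.
x=-1.51: |R|=0.1547
R=1: x+12/77x²=0 ⇒ x=−77/12=-6.4167; min R=1−1/(4·12/77)=-0.6042>−1
Confirm numerically:
  x=-5.937: |R|=0.55619 <1
  x=-4.091: |R|=0.48275 <1
  x=-2.923: |R|=0.59148 <1
  x=-6.802: |R|=1.40847 >1
  x=-6.577: |R|=1.16434 >1
  x=-6.491: |R|=1.07519 >1
Interval (-6.4167, 0).

(-6.4167,0); λ=-12 ⇒ h* = (77/12)/12 = 0.5347.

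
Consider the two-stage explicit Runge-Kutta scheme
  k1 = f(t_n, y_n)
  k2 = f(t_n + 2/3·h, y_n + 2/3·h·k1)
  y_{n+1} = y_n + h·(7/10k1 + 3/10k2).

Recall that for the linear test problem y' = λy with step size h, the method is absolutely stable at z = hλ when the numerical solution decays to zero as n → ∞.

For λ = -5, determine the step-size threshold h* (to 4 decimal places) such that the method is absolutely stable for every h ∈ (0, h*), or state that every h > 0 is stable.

With y'=λy (z=hλ):
  k1=λy_n ⇒ h·k1=z·y_n;  k2=λ(1+2/3z)y_n ⇒ h·k2=z(1+2/3z)y_n
  y_{n+1}/y_n = 1 + 7/10z + 3/10z(1+2/3z) = 1 + z + 1/5z²
  ⇒ R(z) = 1 + z + 1/5z².

Solve |R(x)|<1 on ℝ⁻.
x=-0.5: |R|=0.5500
R=1: x+1/5x²=0 ⇒ x=−5=-5.0000; min R=1−1/(4·1/5)=-0.2500>−1
Confirm numerically:
  x=-3.978: |R|=0.18690 <1
  x=-3.788: |R|=0.08179 <1
  x=-3.048: |R|=0.18994 <1
  x=-2.712: |R|=0.24101 <1
  x=-5.557: |R|=1.61905 >1
  x=-5.363: |R|=1.38935 >1
Stable set (-5.0000, 0).

(-5.0000,0); λ=-5 ⇒ h* = (5)/5 = 1.0000.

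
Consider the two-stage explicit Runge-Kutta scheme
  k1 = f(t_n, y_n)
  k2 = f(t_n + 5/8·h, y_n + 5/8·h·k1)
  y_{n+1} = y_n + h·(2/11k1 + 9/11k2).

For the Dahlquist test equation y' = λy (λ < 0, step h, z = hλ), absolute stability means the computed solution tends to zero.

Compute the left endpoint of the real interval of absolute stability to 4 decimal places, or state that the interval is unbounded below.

z* = -1.9556.

Test eqn y'=λy, z=hλ:
  k1=λy_n ⇒ h·k1=z·y_n;  k2=λ(1+5/8z)y_n ⇒ h·k2=z(1+5/8z)y_n
  y_{n+1}/y_n = 1 + 2/11z + 9/11z(1+5/8z) = 1 + z + 45/88z²
  R(z) = 1 + z + 45/88z².

Boundary: |R(x)|=1, x<0.
x=-0.71: |R|=0.5478
R=1: x+45/88x²=0 ⇒ x=−88/45=-1.9556; min R=1−1/(4·45/88)=0.5111>−1
Confirm numerically:
  x=-1.880: |R|=0.92736 <1
  x=-1.563: |R|=0.68625 <1
  x=-1.522: |R|=0.66257 <1
  x=-0.883: |R|=0.51570 <1
  x=-2.472: |R|=1.65283 >1
  x=-2.106: |R|=1.16202 >1
So |R|<1 on (-1.9556, 0).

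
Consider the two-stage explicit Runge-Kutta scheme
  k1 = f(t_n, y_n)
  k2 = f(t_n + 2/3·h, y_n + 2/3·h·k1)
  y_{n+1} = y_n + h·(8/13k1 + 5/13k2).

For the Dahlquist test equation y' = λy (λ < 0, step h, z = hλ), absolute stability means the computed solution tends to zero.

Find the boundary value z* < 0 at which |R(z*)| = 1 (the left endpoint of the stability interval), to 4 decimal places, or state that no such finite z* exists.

Set f=λy, z=hλ:
  k1=λy_n ⇒ h·k1=z·y_n;  k2=λ(1+2/3z)y_n ⇒ h·k2=z(1+2/3z)y_n
  y_{n+1}/y_n = 1 + 8/13z + 5/13z(1+2/3z) = 1 + z + 10/39z²
  so R(z) = 1 + z + 10/39z².

Solve |R(x)|<1 on ℝ⁻.
x=-1.44: |R|=0.0917
R=1: x+10/39x²=0 ⇒ x=−39/10=-3.9000; min R=1−1/(4·10/39)=0.0250>−1
Confirm numerically:
  x=-3.723: |R|=0.83103 <1
  x=-3.177: |R|=0.41103 <1
  x=-2.330: |R|=0.06203 <1
  x=-2.043: |R|=0.02722 <1
  x=-4.132: |R|=1.24580 >1
  x=-4.099: |R|=1.20915 >1
  x=-3.956: |R|=1.05680 >1
Interval (-3.9000, 0).

z* = -3.9000.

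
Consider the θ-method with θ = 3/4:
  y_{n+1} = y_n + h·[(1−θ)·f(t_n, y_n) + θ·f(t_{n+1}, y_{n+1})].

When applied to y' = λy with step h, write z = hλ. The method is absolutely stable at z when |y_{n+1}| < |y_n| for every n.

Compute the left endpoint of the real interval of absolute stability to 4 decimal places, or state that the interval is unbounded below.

unbounded; (−∞, 0).

On y'=λy, z=hλ:
  y_{n+1} = y_n + z·[1/4·y_n + 3/4·y_{n+1}] ⇒ (1 − 3/4z)y_{n+1} = (1 + 1/4z)y_n
  ⇒ R(z) = (1 + 1/4z)/(1 − 3/4z).

Boundary: |R(x)|=1, x<0.
x=-0.81: |R|=0.4961
x=-2: |R|=0.2000
x=-10: |R|=0.1765
x=-100: |R|=0.3158
θ=3/4≥1/2 ⇒ |1+1/4x|<|1−3/4x| ∀x<0 ⇒ stable on all of ℝ⁻.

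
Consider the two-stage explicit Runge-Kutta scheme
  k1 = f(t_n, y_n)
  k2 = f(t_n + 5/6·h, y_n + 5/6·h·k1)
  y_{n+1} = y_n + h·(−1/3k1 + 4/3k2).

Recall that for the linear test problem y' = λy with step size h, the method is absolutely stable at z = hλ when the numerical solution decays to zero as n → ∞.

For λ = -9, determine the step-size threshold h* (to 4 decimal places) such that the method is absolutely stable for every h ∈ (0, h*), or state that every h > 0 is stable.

On y'=λy, z=hλ:
  k1=λy_n ⇒ h·k1=z·y_n;  k2=λ(1+5/6z)y_n ⇒ h·k2=z(1+5/6z)y_n
  y_{n+1}/y_n = 1 − 1/3z + 4/3z(1+5/6z) = 1 + z + 10/9z²
  Hence R(z) = 1 + z + 10/9z².

Boundary: |R(x)|=1, x<0.
x=-1.21: |R|=1.4168
R=1: x+10/9x²=0 ⇒ x=−9/10=-0.9000; min R=1−1/(4·10/9)=0.7750>−1
Confirm numerically:
  x=-0.874: |R|=0.97475 <1
  x=-0.629: |R|=0.81060 <1
  x=-0.583: |R|=0.79465 <1
  x=-1.365: |R|=1.70525 >1
  x=-1.205: |R|=1.40836 >1
Interval (-0.9000, 0).

(-0.9000,0); λ=-9 ⇒ h* = (9/10)/9 = 0.1000.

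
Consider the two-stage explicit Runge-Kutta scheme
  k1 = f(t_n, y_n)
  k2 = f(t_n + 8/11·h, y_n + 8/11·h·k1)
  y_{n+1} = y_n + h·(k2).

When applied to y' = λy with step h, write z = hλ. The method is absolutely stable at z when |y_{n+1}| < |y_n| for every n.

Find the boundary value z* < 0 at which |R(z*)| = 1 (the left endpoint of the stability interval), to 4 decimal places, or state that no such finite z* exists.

left endpoint -1.3750.

Test eqn y'=λy, z=hλ:
  k1=λy_n ⇒ h·k1=z·y_n;  k2=λ(1+8/11z)y_n ⇒ h·k2=z(1+8/11z)y_n
  y_{n+1}/y_n = 1 + z(1+8/11z) = 1 + z + 8/11z²
  R(z) = 1 + z + 8/11z².

Need |R(x)|<1, x<0.
x=-1.2: |R|=0.8473
R=1: x+8/11x²=0 ⇒ x=−11/8=-1.3750; min R=1−1/(4·8/11)=0.6562>−1
Confirm numerically:
  x=-1.207: |R|=0.85253 <1
  x=-1.116: |R|=0.78979 <1
  x=-0.861: |R|=0.67814 <1
  x=-1.886: |R|=1.70091 >1
  x=-1.821: |R|=1.59067 >1
Interval (-1.3750, 0).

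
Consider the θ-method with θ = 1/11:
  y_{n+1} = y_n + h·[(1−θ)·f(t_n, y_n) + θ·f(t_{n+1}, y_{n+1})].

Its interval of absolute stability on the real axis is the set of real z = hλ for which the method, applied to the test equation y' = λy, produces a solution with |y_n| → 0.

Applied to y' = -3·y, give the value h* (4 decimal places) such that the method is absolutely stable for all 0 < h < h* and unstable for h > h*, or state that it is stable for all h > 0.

On y'=λy, z=hλ:
  y_{n+1} = y_n + z·[10/11·y_n + 1/11·y_{n+1}] ⇒ (1 − 1/11z)y_{n+1} = (1 + 10/11z)y_n
  R(z) = (1 + 10/11z)/(1 − 1/11z).

Find x<0 with |R(x)|<1.
x=-0.77: |R|=0.2804
R=−1: 1+10/11x = −1+1/11x ⇒ -9/11x=2 ⇒ x=2/(-9/11)=-2.4444
Confirm numerically:
  x=-2.285: |R|=0.89198 <1
  x=-2.196: |R|=0.83055 <1
  x=-1.433: |R|=0.26784 <1
  x=-1.241: |R|=0.11519 <1
  x=-2.868: |R|=1.27488 >1
  x=-2.682: |R|=1.15626 >1
Stable set (-2.4444, 0).

(-2.4444,0); λ=-3 ⇒ h* = (22/9)/3 = 0.8148.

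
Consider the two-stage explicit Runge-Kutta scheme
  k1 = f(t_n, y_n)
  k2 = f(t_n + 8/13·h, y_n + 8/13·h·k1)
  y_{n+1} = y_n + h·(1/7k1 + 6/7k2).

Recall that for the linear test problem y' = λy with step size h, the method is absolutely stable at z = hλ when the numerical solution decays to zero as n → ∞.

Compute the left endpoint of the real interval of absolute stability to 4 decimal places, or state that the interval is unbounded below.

left endpoint -1.8958.

With y'=λy (z=hλ):
  k1=λy_n ⇒ h·k1=z·y_n;  k2=λ(1+8/13z)y_n ⇒ h·k2=z(1+8/13z)y_n
  y_{n+1}/y_n = 1 + 1/7z + 6/7z(1+8/13z) = 1 + z + 48/91z²
  so R(z) = 1 + z + 48/91z².

Boundary: |R(x)|=1, x<0.
x=-0.53: |R|=0.6182
R=1: x+48/91x²=0 ⇒ x=−91/48=-1.8958; min R=1−1/(4·48/91)=0.5260>−1
Confirm numerically:
  x=-1.587: |R|=0.74148 <1
  x=-1.275: |R|=0.58247 <1
  x=-1.086: |R|=0.53610 <1
  x=-2.436: |R|=1.69407 >1
  x=-2.087: |R|=1.21044 >1
Interval (-1.8958, 0).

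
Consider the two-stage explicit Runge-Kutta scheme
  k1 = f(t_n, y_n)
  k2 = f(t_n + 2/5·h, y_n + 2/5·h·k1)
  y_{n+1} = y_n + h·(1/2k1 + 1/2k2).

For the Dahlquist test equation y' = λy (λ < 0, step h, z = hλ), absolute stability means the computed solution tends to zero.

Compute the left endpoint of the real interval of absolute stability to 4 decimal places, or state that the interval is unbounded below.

Test eqn y'=λy, z=hλ:
  k1=λy_n ⇒ h·k1=z·y_n;  k2=λ(1+2/5z)y_n ⇒ h·k2=z(1+2/5z)y_n
  y_{n+1}/y_n = 1 + 1/2z + 1/2z(1+2/5z) = 1 + z + 1/5z²
  ⇒ R(z) = 1 + z + 1/5z².

Find x<0 with |R(x)|<1.
x=-1.76: |R|=0.1405
R=1: x+1/5x²=0 ⇒ x=−5=-5.0000; min R=1−1/(4·1/5)=-0.2500>−1
Confirm numerically:
  x=-4.856: |R|=0.86015 <1
  x=-3.024: |R|=0.19508 <1
  x=-2.686: |R|=0.24308 <1
  x=-2.478: |R|=0.24990 <1
  x=-5.156: |R|=1.16087 >1
  x=-5.129: |R|=1.13233 >1
  x=-5.039: |R|=1.03930 >1
Stable set (-5.0000, 0).

left endpoint -5.0000.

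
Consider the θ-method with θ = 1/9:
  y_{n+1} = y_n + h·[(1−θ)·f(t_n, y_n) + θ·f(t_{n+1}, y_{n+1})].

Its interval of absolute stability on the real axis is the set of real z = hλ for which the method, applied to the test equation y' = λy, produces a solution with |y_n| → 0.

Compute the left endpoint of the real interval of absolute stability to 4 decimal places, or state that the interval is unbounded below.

left endpoint -2.5714.

On y'=λy, z=hλ:
  y_{n+1} = y_n + z·[8/9·y_n + 1/9·y_{n+1}] ⇒ (1 − 1/9z)y_{n+1} = (1 + 8/9z)y_n
  ⇒ R(z) = (1 + 8/9z)/(1 − 1/9z).

Boundary: |R(x)|=1, x<0.
x=-0.53: |R|=0.4995
R=−1: 1+8/9x = −1+1/9x ⇒ -7/9x=2 ⇒ x=2/(-7/9)=-2.5714
Confirm numerically:
  x=-1.602: |R|=0.35993 <1
  x=-1.573: |R|=0.33898 <1
  x=-1.456: |R|=0.25325 <1
  x=-1.115: |R|=0.00791 <1
  x=-3.149: |R|=1.33278 >1
  x=-3.113: |R|=1.31297 >1
  x=-2.676: |R|=1.06269 >1
So |R|<1 on (-2.5714, 0).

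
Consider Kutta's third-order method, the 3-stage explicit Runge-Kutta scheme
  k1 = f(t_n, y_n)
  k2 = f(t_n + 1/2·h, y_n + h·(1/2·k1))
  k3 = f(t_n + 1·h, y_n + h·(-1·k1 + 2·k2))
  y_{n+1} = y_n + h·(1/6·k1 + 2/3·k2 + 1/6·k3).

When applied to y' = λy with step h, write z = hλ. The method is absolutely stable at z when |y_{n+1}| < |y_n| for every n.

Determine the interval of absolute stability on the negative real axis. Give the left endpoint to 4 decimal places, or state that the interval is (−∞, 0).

z∈(-2.5127,0).

Test eqn y'=λy, z=hλ:
  order 3, 3-stage ⇒ R(z)=1+z+z^2/2+z^3/6
  (e.g. R(-0.46)=0.62958, |R|=0.62958)

Boundary: |R(x)|=1, x<0.
x=-0.46: |R|=0.6296
|R(-2.59)|=1.1316 |R(-2.16)|=0.5068 |R(-1.31)|=0.1734
Bisect:
  x_lo=-3.0483 |R|=2.1232  x_hi=-0.1932 |R|=0.8243
  mid=-1.62074 |R|=0.01690 →hi
  mid=-2.33454 |R|=0.73007 →hi
  mid=-2.69143 |R|=1.31890 →lo
  mid=-2.51298 |R|=1.00039 →lo
  mid=-2.42376 |R|=0.85956 →hi
  mid=-2.46837 |R|=0.92852 →hi
  mid=-2.49068 |R|=0.96408 →hi
  ...
  [-2.51281,-2.51264] ⇒ x*=-2.5127
Stable set (-2.5127, 0).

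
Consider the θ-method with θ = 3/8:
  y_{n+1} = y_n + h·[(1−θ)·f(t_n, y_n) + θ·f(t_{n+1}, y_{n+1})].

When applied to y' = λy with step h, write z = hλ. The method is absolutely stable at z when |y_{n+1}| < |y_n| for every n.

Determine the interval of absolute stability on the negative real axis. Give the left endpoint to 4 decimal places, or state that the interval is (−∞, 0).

(-8.0000, 0).

With y'=λy (z=hλ):
  y_{n+1} = y_n + z·[5/8·y_n + 3/8·y_{n+1}] ⇒ (1 − 3/8z)y_{n+1} = (1 + 5/8z)y_n
  Hence R(z) = (1 + 5/8z)/(1 − 3/8z).

Find x<0 with |R(x)|<1.
x=-1.27: |R|=0.1397
R=−1: 1+5/8x = −1+3/8x ⇒ -1/4x=2 ⇒ x=2/(-1/4)=-8.0000
Confirm numerically:
  x=-6.138: |R|=0.85901 <1
  x=-6.076: |R|=0.85329 <1
  x=-3.795: |R|=0.56616 <1
  x=-3.723: |R|=0.55376 <1
  x=-8.485: |R|=1.02899 >1
  x=-8.476: |R|=1.02848 >1
  x=-8.166: |R|=1.01022 >1
So |R|<1 on (-8.0000, 0).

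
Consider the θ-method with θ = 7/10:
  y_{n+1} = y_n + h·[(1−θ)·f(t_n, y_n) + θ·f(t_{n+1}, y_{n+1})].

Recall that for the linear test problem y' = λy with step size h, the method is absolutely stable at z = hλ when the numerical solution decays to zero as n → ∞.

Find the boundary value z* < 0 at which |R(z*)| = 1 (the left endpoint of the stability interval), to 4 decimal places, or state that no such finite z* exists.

(−∞, 0) — no finite endpoint.

Test eqn y'=λy, z=hλ:
  y_{n+1} = y_n + z·[3/10·y_n + 7/10·y_{n+1}] ⇒ (1 − 7/10z)y_{n+1} = (1 + 3/10z)y_n
  R(z) = (1 + 3/10z)/(1 − 7/10z).

Boundary: |R(x)|=1, x<0.
x=-0.91: |R|=0.4441
x=-2: |R|=0.1667
x=-10: |R|=0.2500
x=-100: |R|=0.4085
θ=7/10≥1/2 ⇒ |1+3/10x|<|1−7/10x| ∀x<0 ⇒ stable on all of ℝ⁻.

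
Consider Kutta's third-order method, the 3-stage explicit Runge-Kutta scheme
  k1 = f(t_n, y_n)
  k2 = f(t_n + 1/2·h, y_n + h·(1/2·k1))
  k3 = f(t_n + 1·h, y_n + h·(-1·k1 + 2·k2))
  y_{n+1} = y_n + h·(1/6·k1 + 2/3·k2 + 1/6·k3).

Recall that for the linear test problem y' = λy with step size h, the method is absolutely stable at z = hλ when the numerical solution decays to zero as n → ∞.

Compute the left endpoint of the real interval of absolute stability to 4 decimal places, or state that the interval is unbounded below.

z* = -2.5127.

On y'=λy, z=hλ:
  order 3, 3-stage ⇒ R(z)=1+z+z^2/2+z^3/6
  (e.g. R(-0.52)=0.59177, |R|=0.59177)

Boundary: |R(x)|=1, x<0.
x=-0.52: |R|=0.5918
|R(-2.38)|=0.7947 |R(-2.25)|=0.6172 |R(-0.7)|=0.4878
Bisect:
  x_lo=-3.0491 |R|=2.1252  x_hi=-0.1817 |R|=0.8338
  mid=-1.61541 |R|=0.01322 →hi
  mid=-2.33225 |R|=0.72689 →hi
  mid=-2.69067 |R|=1.31743 →lo
  mid=-2.51146 |R|=0.99789 →hi
  mid=-2.60107 |R|=1.15124 →lo
  mid=-2.55627 |R|=1.07300 →lo
  mid=-2.53386 |R|=1.03506 →lo
  mid=-2.52266 |R|=1.01638 →lo
  ...
  [-2.51286,-2.51269] ⇒ x*=-2.5127
Stable set (-2.5127, 0).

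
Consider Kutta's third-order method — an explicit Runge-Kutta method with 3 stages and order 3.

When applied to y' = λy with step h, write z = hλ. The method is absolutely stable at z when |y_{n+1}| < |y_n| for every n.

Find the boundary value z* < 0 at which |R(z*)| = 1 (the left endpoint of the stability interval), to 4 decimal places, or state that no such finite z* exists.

With y'=λy (z=hλ):
  order 3, 3-stage ⇒ R(z)=1+z+z^2/2+z^3/6
  (e.g. R(-1.08)=0.29325, |R|=0.29325)

Boundary: |R(x)|=1, x<0.
x=-1.08: |R|=0.2932
|R(-1.5)|=0.0625 |R(-1.43)|=0.1051 |R(-0.71)|=0.4824
Bisect:
  x_lo=-3.0742 |R|=2.1910  x_hi=-0.2346 |R|=0.7907
  mid=-1.65439 |R|=0.04057 →hi
  mid=-2.36427 |R|=0.77201 →hi
  mid=-2.71922 |R|=1.37319 →lo
  mid=-2.54175 |R|=1.04832 →lo
  mid=-2.45301 |R|=0.90445 →hi
  mid=-2.49738 |R|=0.97491 →hi
  mid=-2.51956 |R|=1.01124 →lo
  mid=-2.50847 |R|=0.99298 →hi
  ...
  [-2.51280,-2.51263] ⇒ x*=-2.5127
Interval (-2.5127, 0).

z* = -2.5127.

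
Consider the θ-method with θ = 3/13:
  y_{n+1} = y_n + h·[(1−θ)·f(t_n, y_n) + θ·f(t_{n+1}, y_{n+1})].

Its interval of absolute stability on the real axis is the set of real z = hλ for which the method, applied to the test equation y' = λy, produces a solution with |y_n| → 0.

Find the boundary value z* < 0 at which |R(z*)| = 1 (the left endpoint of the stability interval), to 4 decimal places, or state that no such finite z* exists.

Test eqn y'=λy, z=hλ:
  y_{n+1} = y_n + z·[10/13·y_n + 3/13·y_{n+1}] ⇒ (1 − 3/13z)y_{n+1} = (1 + 10/13z)y_n
  ⇒ R(z) = (1 + 10/13z)/(1 − 3/13z).

Find x<0 with |R(x)|<1.
x=-1.23: |R|=0.0419
R=−1: 1+10/13x = −1+3/13x ⇒ -7/13x=2 ⇒ x=2/(-7/13)=-3.7143
Confirm numerically:
  x=-3.251: |R|=0.85747 <1
  x=-2.846: |R|=0.71780 <1
  x=-2.660: |R|=0.64824 <1
  x=-2.082: |R|=0.40632 <1
  x=-3.996: |R|=1.07892 >1
  x=-3.856: |R|=1.04038 >1
  x=-3.848: |R|=1.03814 >1
Interval (-3.7143, 0).

z* = -3.7143.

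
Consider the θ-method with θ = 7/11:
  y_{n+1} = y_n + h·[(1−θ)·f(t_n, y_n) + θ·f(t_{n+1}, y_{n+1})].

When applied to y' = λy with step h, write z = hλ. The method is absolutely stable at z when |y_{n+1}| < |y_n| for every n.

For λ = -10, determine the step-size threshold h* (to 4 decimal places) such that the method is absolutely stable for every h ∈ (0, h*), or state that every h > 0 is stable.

On y'=λy, z=hλ:
  y_{n+1} = y_n + z·[4/11·y_n + 7/11·y_{n+1}] ⇒ (1 − 7/11z)y_{n+1} = (1 + 4/11z)y_n
  Hence R(z) = (1 + 4/11z)/(1 − 7/11z).

Solve |R(x)|<1 on ℝ⁻.
x=-1.68: |R|=0.1880
x=-2: |R|=0.1200
x=-10: |R|=0.3580
x=-100: |R|=0.5471
θ=7/11≥1/2 ⇒ |1+4/11x|<|1−7/11x| ∀x<0 ⇒ unbounded interval.

(−∞, 0) — no finite endpoint. Any h>0 works for λ=-10.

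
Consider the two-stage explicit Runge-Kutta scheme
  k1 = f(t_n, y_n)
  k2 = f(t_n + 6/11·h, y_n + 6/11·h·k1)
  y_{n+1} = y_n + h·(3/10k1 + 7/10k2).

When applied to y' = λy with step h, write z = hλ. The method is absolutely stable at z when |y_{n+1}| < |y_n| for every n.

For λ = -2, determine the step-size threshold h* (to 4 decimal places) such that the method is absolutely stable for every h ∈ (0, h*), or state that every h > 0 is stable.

Test eqn y'=λy, z=hλ:
  k1=λy_n ⇒ h·k1=z·y_n;  k2=λ(1+6/11z)y_n ⇒ h·k2=z(1+6/11z)y_n
  y_{n+1}/y_n = 1 + 3/10z + 7/10z(1+6/11z) = 1 + z + 21/55z²
  Hence R(z) = 1 + z + 21/55z².

Find x<0 with |R(x)|<1.
x=-0.64: |R|=0.5164
R=1: x+21/55x²=0 ⇒ x=−55/21=-2.6190; min R=1−1/(4·21/55)=0.3452>−1
Confirm numerically:
  x=-2.320: |R|=0.73510 <1
  x=-1.975: |R|=0.51433 <1
  x=-1.289: |R|=0.34540 <1
  x=-3.200: |R|=1.70982 >1
  x=-2.794: |R|=1.18664 >1
  x=-2.689: |R|=1.07182 >1
So |R|<1 on (-2.6190, 0).

(-2.6190,0); λ=-2 ⇒ h* = (55/21)/2 = 1.3095.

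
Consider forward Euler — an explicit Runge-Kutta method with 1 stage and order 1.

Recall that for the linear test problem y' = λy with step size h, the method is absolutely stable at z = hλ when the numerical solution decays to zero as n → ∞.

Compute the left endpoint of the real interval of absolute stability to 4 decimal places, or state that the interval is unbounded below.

On y'=λy, z=hλ:
  order 1, 1-stage ⇒ R(z)=1+z
  (e.g. R(-0.89)=0.11000, |R|=0.11000)

Solve |R(x)|<1 on ℝ⁻.
x=-0.89: |R|=0.1100
|R(-2.24)|=1.2400 |R(-1.2)|=0.2000 |R(-0.73)|=0.2700
Bisect:
  x_lo=-2.5759 |R|=1.5759  x_hi=-0.0543 |R|=0.9457
  mid=-1.31509 |R|=0.31509 →hi
  mid=-1.94549 |R|=0.94549 →hi
  mid=-2.26070 |R|=1.26070 →lo
  mid=-2.10310 |R|=1.10310 →lo
  mid=-2.02430 |R|=1.02430 →lo
  mid=-1.98489 |R|=0.98489 →hi
  mid=-2.00459 |R|=1.00459 →lo
  ...
  [-2.00013,-1.99998] ⇒ x*=-2.0000
Stable set (-2.0000, 0).

left endpoint -2.0000.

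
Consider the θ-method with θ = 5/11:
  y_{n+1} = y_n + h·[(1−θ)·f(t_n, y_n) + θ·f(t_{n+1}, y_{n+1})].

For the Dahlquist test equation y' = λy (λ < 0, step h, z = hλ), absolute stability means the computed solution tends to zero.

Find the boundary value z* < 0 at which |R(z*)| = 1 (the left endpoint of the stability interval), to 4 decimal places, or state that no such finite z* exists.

Test eqn y'=λy, z=hλ:
  y_{n+1} = y_n + z·[6/11·y_n + 5/11·y_{n+1}] ⇒ (1 − 5/11z)y_{n+1} = (1 + 6/11z)y_n
  ⇒ R(z) = (1 + 6/11z)/(1 − 5/11z).

Need |R(x)|<1, x<0.
x=-1.31: |R|=0.1789
R=−1: 1+6/11x = −1+5/11x ⇒ -1/11x=2 ⇒ x=2/(-1/11)=-22.0000
Confirm numerically:
  x=-21.351: |R|=0.99449 <1
  x=-19.920: |R|=0.98119 <1
  x=-19.241: |R|=0.97426 <1
  x=-12.155: |R|=0.86284 <1
  x=-22.371: |R|=1.00302 >1
  x=-22.224: |R|=1.00183 >1
  x=-22.034: |R|=1.00028 >1
Stable set (-22.0000, 0).

left endpoint -22.0000.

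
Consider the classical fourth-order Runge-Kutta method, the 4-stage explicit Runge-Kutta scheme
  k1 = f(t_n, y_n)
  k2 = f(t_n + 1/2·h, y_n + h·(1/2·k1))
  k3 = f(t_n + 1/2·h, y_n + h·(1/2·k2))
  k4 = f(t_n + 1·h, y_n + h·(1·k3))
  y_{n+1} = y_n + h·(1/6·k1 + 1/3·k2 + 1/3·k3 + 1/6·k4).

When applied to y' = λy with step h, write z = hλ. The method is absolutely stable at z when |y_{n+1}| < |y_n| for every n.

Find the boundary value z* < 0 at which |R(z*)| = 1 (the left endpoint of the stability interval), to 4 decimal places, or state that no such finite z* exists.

Set f=λy, z=hλ:
  order 4, 4-stage ⇒ R(z)=1+z+z^2/2+z^3/6+z^4/24
  (e.g. R(-0.94)=0.39590, |R|=0.39590)

Find x<0 with |R(x)|<1.
x=-0.94: |R|=0.3959
|R(-2.67)|=0.8396 |R(-2.63)|=0.7900 |R(-1.35)|=0.2896
Bisect:
  x_lo=-3.1694 |R|=1.7512  x_hi=-0.2635 |R|=0.7684
  mid=-1.71642 |R|=0.27548 →hi
  mid=-2.44289 |R|=0.59512 →hi
  mid=-2.80612 |R|=1.03186 →lo
  mid=-2.62451 |R|=0.78344 →hi
  mid=-2.71532 |R|=0.89952 →hi
  mid=-2.76072 |R|=0.96358 →hi
  mid=-2.78342 |R|=0.99718 →hi
  mid=-2.79477 |R|=1.01439 →lo
  mid=-2.78910 |R|=1.00575 →lo
  mid=-2.78626 |R|=1.00146 →lo
  ...
  [-2.78537,-2.78520] ⇒ x*=-2.7853
Stable set (-2.7853, 0).

left endpoint -2.7853.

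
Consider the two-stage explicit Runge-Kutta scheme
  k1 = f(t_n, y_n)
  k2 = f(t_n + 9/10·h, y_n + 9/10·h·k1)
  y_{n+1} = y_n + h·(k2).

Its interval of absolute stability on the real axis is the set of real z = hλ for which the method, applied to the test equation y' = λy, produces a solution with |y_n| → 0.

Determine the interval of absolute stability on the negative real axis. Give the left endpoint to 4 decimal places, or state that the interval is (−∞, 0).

With y'=λy (z=hλ):
  k1=λy_n ⇒ h·k1=z·y_n;  k2=λ(1+9/10z)y_n ⇒ h·k2=z(1+9/10z)y_n
  y_{n+1}/y_n = 1 + z(1+9/10z) = 1 + z + 9/10z²
  ⇒ R(z) = 1 + z + 9/10z².

Need |R(x)|<1, x<0.
x=-1.5: |R|=1.5250
R=1: x+9/10x²=0 ⇒ x=−10/9=-1.1111; min R=1−1/(4·9/10)=0.7222>−1
Confirm numerically:
  x=-0.996: |R|=0.89681 <1
  x=-0.857: |R|=0.80400 <1
  x=-0.773: |R|=0.76478 <1
  x=-0.448: |R|=0.73263 <1
  x=-1.418: |R|=1.39165 >1
  x=-1.380: |R|=1.33396 >1
So |R|<1 on (-1.1111, 0).

(-1.1111, 0).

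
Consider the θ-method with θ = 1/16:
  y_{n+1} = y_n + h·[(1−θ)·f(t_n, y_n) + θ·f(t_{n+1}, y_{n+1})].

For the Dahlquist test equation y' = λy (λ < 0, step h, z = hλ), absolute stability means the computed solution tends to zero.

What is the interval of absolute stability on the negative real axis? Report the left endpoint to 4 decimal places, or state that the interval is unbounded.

(-2.2857, 0).

On y'=λy, z=hλ:
  y_{n+1} = y_n + z·[15/16·y_n + 1/16·y_{n+1}] ⇒ (1 − 1/16z)y_{n+1} = (1 + 15/16z)y_n
  ⇒ R(z) = (1 + 15/16z)/(1 − 1/16z).

Need |R(x)|<1, x<0.
x=-1.08: |R|=0.0117
R=−1: 1+15/16x = −1+1/16x ⇒ -7/8x=2 ⇒ x=2/(-7/8)=-2.2857
Confirm numerically:
  x=-2.150: |R|=0.89532 <1
  x=-1.581: |R|=0.43883 <1
  x=-0.968: |R|=0.08722 <1
  x=-2.865: |R|=1.42990 >1
  x=-2.623: |R|=1.25356 >1
So |R|<1 on (-2.2857, 0).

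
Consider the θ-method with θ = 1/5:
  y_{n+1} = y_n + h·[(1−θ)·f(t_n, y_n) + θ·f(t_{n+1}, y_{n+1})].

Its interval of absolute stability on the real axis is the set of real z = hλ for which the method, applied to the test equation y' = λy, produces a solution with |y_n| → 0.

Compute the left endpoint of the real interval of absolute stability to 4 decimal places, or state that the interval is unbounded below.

On y'=λy, z=hλ:
  y_{n+1} = y_n + z·[4/5·y_n + 1/5·y_{n+1}] ⇒ (1 − 1/5z)y_{n+1} = (1 + 4/5z)y_n
  so R(z) = (1 + 4/5z)/(1 − 1/5z).

Need |R(x)|<1, x<0.
x=-0.57: |R|=0.4883
R=−1: 1+4/5x = −1+1/5x ⇒ -3/5x=2 ⇒ x=2/(-3/5)=-3.3333
Confirm numerically:
  x=-1.460: |R|=0.13003 <1
  x=-1.442: |R|=0.11922 <1
  x=-1.340: |R|=0.05678 <1
  x=-3.822: |R|=1.16618 >1
  x=-3.694: |R|=1.12445 >1
  x=-3.435: |R|=1.03616 >1
Interval (-3.3333, 0).

left endpoint -3.3333.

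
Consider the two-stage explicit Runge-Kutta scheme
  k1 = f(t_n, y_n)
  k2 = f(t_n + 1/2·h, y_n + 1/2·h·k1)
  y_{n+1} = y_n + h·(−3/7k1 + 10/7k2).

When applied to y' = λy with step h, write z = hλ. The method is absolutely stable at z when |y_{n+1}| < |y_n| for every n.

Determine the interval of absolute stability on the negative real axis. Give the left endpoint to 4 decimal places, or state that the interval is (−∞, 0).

Test eqn y'=λy, z=hλ:
  k1=λy_n ⇒ h·k1=z·y_n;  k2=λ(1+1/2z)y_n ⇒ h·k2=z(1+1/2z)y_n
  y_{n+1}/y_n = 1 − 3/7z + 10/7z(1+1/2z) = 1 + z + 5/7z²
  R(z) = 1 + z + 5/7z².

Find x<0 with |R(x)|<1.
x=-1.46: |R|=1.0626
R=1: x+5/7x²=0 ⇒ x=−7/5=-1.4000; min R=1−1/(4·5/7)=0.6500>−1
Confirm numerically:
  x=-1.349: |R|=0.95086 <1
  x=-1.120: |R|=0.77600 <1
  x=-0.806: |R|=0.65803 <1
  x=-1.876: |R|=1.63784 >1
  x=-1.621: |R|=1.25589 >1
Interval (-1.4000, 0).

z∈(-1.4000,0).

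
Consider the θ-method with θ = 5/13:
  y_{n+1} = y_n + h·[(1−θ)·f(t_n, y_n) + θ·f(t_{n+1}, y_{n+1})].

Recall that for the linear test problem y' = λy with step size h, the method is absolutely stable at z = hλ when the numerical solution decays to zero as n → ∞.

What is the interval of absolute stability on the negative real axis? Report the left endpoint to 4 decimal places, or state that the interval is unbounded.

(-8.6667, 0).

On y'=λy, z=hλ:
  y_{n+1} = y_n + z·[8/13·y_n + 5/13·y_{n+1}] ⇒ (1 − 5/13z)y_{n+1} = (1 + 8/13z)y_n
  ⇒ R(z) = (1 + 8/13z)/(1 − 5/13z).

Solve |R(x)|<1 on ℝ⁻.
x=-1.73: |R|=0.0388
R=−1: 1+8/13x = −1+5/13x ⇒ -3/13x=2 ⇒ x=2/(-3/13)=-8.6667
Confirm numerically:
  x=-7.140: |R|=0.90595 <1
  x=-7.105: |R|=0.90345 <1
  x=-5.082: |R|=0.72002 <1
  x=-8.979: |R|=1.01618 >1
  x=-8.865: |R|=1.01038 >1
  x=-8.864: |R|=1.01033 >1
Stable set (-8.6667, 0).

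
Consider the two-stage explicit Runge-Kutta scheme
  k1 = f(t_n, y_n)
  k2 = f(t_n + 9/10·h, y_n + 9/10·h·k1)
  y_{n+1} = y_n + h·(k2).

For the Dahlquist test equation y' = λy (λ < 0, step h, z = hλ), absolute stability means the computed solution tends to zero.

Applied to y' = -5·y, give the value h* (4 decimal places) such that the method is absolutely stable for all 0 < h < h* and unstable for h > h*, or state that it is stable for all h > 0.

On y'=λy, z=hλ:
  k1=λy_n ⇒ h·k1=z·y_n;  k2=λ(1+9/10z)y_n ⇒ h·k2=z(1+9/10z)y_n
  y_{n+1}/y_n = 1 + z(1+9/10z) = 1 + z + 9/10z²
  R(z) = 1 + z + 9/10z².

Solve |R(x)|<1 on ℝ⁻.
x=-1.4: |R|=1.3640
R=1: x+9/10x²=0 ⇒ x=−10/9=-1.1111; min R=1−1/(4·9/10)=0.7222>−1
Confirm numerically:
  x=-0.676: |R|=0.73528 <1
  x=-0.478: |R|=0.72764 <1
  x=-0.445: |R|=0.73322 <1
  x=-1.648: |R|=1.79631 >1
  x=-1.549: |R|=1.61046 >1
Interval (-1.1111, 0).

(-1.1111,0); λ=-5 ⇒ h* = (10/9)/5 = 0.2222.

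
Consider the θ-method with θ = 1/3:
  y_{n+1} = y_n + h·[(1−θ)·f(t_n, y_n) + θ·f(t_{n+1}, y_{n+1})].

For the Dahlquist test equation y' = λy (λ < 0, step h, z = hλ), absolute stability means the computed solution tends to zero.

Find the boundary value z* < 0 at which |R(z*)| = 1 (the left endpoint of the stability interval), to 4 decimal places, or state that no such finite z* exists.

z* = -6.0000.

Set f=λy, z=hλ:
  y_{n+1} = y_n + z·[2/3·y_n + 1/3·y_{n+1}] ⇒ (1 − 1/3z)y_{n+1} = (1 + 2/3z)y_n
  ⇒ R(z) = (1 + 2/3z)/(1 − 1/3z).

Solve |R(x)|<1 on ℝ⁻.
x=-0.82: |R|=0.3560
R=−1: 1+2/3x = −1+1/3x ⇒ -1/3x=2 ⇒ x=2/(-1/3)=-6.0000
Confirm numerically:
  x=-5.226: |R|=0.90591 <1
  x=-4.016: |R|=0.71722 <1
  x=-3.171: |R|=0.54157 <1
  x=-2.555: |R|=0.37984 <1
  x=-6.141: |R|=1.01543 >1
  x=-6.125: |R|=1.01370 >1
  x=-6.110: |R|=1.01207 >1
So |R|<1 on (-6.0000, 0).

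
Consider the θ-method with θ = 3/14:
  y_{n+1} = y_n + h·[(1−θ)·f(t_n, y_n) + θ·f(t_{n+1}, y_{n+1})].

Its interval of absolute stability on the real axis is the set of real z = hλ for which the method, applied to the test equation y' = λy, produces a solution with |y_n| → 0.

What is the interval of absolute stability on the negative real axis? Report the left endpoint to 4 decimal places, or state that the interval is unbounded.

Test eqn y'=λy, z=hλ:
  y_{n+1} = y_n + z·[11/14·y_n + 3/14·y_{n+1}] ⇒ (1 − 3/14z)y_{n+1} = (1 + 11/14z)y_n
  Hence R(z) = (1 + 11/14z)/(1 − 3/14z).

Solve |R(x)|<1 on ℝ⁻.
x=-0.48: |R|=0.5648
R=−1: 1+11/14x = −1+3/14x ⇒ -4/7x=2 ⇒ x=2/(-4/7)=-3.5000
Confirm numerically:
  x=-2.984: |R|=0.82015 <1
  x=-2.533: |R|=0.64184 <1
  x=-2.458: |R|=0.60999 <1
  x=-4.021: |R|=1.15992 >1
  x=-3.788: |R|=1.09084 >1
  x=-3.766: |R|=1.08412 >1
Stable set (-3.5000, 0).

z∈(-3.5000,0).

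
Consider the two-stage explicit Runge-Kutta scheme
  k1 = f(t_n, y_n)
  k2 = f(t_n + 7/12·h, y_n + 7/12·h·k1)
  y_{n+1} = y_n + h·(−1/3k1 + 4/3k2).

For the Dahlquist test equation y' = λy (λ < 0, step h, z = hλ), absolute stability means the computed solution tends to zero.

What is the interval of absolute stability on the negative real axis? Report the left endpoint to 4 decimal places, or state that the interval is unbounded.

On y'=λy, z=hλ:
  k1=λy_n ⇒ h·k1=z·y_n;  k2=λ(1+7/12z)y_n ⇒ h·k2=z(1+7/12z)y_n
  y_{n+1}/y_n = 1 − 1/3z + 4/3z(1+7/12z) = 1 + z + 7/9z²
  R(z) = 1 + z + 7/9z².

Boundary: |R(x)|=1, x<0.
x=-0.95: |R|=0.7519
R=1: x+7/9x²=0 ⇒ x=−9/7=-1.2857; min R=1−1/(4·7/9)=0.6786>−1
Confirm numerically:
  x=-0.840: |R|=0.70880 <1
  x=-0.826: |R|=0.70466 <1
  x=-0.700: |R|=0.68111 <1
  x=-0.525: |R|=0.68938 <1
  x=-1.696: |R|=1.54121 >1
  x=-1.615: |R|=1.41362 >1
  x=-1.486: |R|=1.23149 >1
So |R|<1 on (-1.2857, 0).

z∈(-1.2857,0).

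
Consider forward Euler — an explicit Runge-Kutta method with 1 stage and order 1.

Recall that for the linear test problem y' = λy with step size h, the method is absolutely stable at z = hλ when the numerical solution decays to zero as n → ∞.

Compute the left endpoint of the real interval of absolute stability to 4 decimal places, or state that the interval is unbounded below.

z* = -2.0000.

With y'=λy (z=hλ):
  order 1, 1-stage ⇒ R(z)=1+z
  (e.g. R(-1.63)=-0.63000, |R|=0.63000)

Need |R(x)|<1, x<0.
x=-1.63: |R|=0.6300
|R(-2.23)|=1.2300 |R(-2.19)|=1.1900 |R(-1.92)|=0.9200
Bisect:
  x_lo=-2.3038 |R|=1.3038  x_hi=-0.1228 |R|=0.8772
  mid=-1.21329 |R|=0.21329 →hi
  mid=-1.75856 |R|=0.75856 →hi
  mid=-2.03119 |R|=1.03119 →lo
  mid=-1.89488 |R|=0.89488 →hi
  mid=-1.96303 |R|=0.96303 →hi
  mid=-1.99711 |R|=0.99711 →hi
  mid=-2.01415 |R|=1.01415 →lo
  ...
  [-2.00004,-1.99991] ⇒ x*=-2.0000
Interval (-2.0000, 0).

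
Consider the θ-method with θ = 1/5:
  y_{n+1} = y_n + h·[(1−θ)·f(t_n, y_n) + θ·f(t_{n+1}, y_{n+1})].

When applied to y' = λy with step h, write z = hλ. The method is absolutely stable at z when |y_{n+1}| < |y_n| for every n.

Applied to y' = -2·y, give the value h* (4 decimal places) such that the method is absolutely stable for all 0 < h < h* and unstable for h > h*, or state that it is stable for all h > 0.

Set f=λy, z=hλ:
  y_{n+1} = y_n + z·[4/5·y_n + 1/5·y_{n+1}] ⇒ (1 − 1/5z)y_{n+1} = (1 + 4/5z)y_n
  R(z) = (1 + 4/5z)/(1 − 1/5z).

Find x<0 with |R(x)|<1.
x=-1.18: |R|=0.0453
R=−1: 1+4/5x = −1+1/5x ⇒ -3/5x=2 ⇒ x=2/(-3/5)=-3.3333
Confirm numerically:
  x=-3.203: |R|=0.95233 <1
  x=-2.701: |R|=0.75367 <1
  x=-1.960: |R|=0.40805 <1
  x=-3.702: |R|=1.12710 >1
  x=-3.503: |R|=1.05986 >1
Stable set (-3.3333, 0).

(-3.3333,0); λ=-2 ⇒ h* = (10/3)/2 = 1.6667.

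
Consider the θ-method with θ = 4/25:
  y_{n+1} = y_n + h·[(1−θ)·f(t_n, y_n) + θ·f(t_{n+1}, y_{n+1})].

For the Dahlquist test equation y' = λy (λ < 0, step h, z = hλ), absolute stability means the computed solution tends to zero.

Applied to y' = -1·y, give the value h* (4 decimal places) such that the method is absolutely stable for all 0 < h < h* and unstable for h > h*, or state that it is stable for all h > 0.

With y'=λy (z=hλ):
  y_{n+1} = y_n + z·[21/25·y_n + 4/25·y_{n+1}] ⇒ (1 − 4/25z)y_{n+1} = (1 + 21/25z)y_n
  R(z) = (1 + 21/25z)/(1 − 4/25z).

Boundary: |R(x)|=1, x<0.
x=-1.41: |R|=0.1505
R=−1: 1+21/25x = −1+4/25x ⇒ -17/25x=2 ⇒ x=2/(-17/25)=-2.9412
Confirm numerically:
  x=-2.254: |R|=0.65657 <1
  x=-2.147: |R|=0.59804 <1
  x=-2.073: |R|=0.55668 <1
  x=-3.530: |R|=1.25588 >1
  x=-3.250: |R|=1.13816 >1
  x=-3.087: |R|=1.06638 >1
Interval (-2.9412, 0).

(-2.9412,0); λ=-1 ⇒ h* = (50/17)/1 = 2.9412.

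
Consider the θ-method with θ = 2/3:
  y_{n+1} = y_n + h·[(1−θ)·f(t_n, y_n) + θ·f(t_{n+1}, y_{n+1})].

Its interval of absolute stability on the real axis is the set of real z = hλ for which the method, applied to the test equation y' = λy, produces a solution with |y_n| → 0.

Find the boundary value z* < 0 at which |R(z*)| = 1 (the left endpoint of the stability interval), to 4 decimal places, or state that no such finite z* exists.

Test eqn y'=λy, z=hλ:
  y_{n+1} = y_n + z·[1/3·y_n + 2/3·y_{n+1}] ⇒ (1 − 2/3z)y_{n+1} = (1 + 1/3z)y_n
  so R(z) = (1 + 1/3z)/(1 − 2/3z).

Need |R(x)|<1, x<0.
x=-0.7: |R|=0.5227
x=-2: |R|=0.1429
x=-10: |R|=0.3043
x=-100: |R|=0.4778
θ=2/3≥1/2 ⇒ |1+1/3x|<|1−2/3x| ∀x<0 ⇒ interval (−∞,0).

interval (−∞, 0).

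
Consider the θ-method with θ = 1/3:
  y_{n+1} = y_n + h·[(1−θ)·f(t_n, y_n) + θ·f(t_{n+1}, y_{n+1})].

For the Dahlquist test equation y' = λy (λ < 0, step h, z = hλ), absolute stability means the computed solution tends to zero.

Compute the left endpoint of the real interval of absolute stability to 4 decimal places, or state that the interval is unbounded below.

With y'=λy (z=hλ):
  y_{n+1} = y_n + z·[2/3·y_n + 1/3·y_{n+1}] ⇒ (1 − 1/3z)y_{n+1} = (1 + 2/3z)y_n
  Hence R(z) = (1 + 2/3z)/(1 − 1/3z).

Boundary: |R(x)|=1, x<0.
x=-0.32: |R|=0.7108
R=−1: 1+2/3x = −1+1/3x ⇒ -1/3x=2 ⇒ x=2/(-1/3)=-6.0000
Confirm numerically:
  x=-5.012: |R|=0.87668 <1
  x=-3.995: |R|=0.71337 <1
  x=-3.562: |R|=0.62847 <1
  x=-6.439: |R|=1.04651 >1
  x=-6.248: |R|=1.02682 >1
  x=-6.176: |R|=1.01918 >1
Interval (-6.0000, 0).

z* = -6.0000.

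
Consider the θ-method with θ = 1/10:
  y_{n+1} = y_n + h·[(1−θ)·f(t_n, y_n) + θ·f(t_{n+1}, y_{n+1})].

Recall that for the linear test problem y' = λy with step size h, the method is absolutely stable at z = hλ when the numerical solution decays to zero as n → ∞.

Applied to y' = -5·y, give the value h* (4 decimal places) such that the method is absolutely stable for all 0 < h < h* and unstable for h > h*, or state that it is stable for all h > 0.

(-2.5000,0); λ=-5 ⇒ h* = (5/2)/5 = 0.5000.

With y'=λy (z=hλ):
  y_{n+1} = y_n + z·[9/10·y_n + 1/10·y_{n+1}] ⇒ (1 − 1/10z)y_{n+1} = (1 + 9/10z)y_n
  Hence R(z) = (1 + 9/10z)/(1 − 1/10z).

Solve |R(x)|<1 on ℝ⁻.
x=-1.22: |R|=0.0873
R=−1: 1+9/10x = −1+1/10x ⇒ -4/5x=2 ⇒ x=2/(-4/5)=-2.5000
Confirm numerically:
  x=-2.460: |R|=0.97432 <1
  x=-2.303: |R|=0.87190 <1
  x=-1.685: |R|=0.44202 <1
  x=-1.530: |R|=0.32697 <1
  x=-3.064: |R|=1.34538 >1
  x=-2.894: |R|=1.24445 >1
  x=-2.526: |R|=1.01661 >1
Stable set (-2.5000, 0).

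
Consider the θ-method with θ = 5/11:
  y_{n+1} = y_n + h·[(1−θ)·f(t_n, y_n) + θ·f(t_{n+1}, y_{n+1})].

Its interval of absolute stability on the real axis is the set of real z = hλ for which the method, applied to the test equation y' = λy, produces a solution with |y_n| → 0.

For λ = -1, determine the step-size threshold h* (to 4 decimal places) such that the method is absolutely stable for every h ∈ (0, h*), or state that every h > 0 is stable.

On y'=λy, z=hλ:
  y_{n+1} = y_n + z·[6/11·y_n + 5/11·y_{n+1}] ⇒ (1 − 5/11z)y_{n+1} = (1 + 6/11z)y_n
  ⇒ R(z) = (1 + 6/11z)/(1 − 5/11z).

Solve |R(x)|<1 on ℝ⁻.
x=-0.62: |R|=0.5163
R=−1: 1+6/11x = −1+5/11x ⇒ -1/11x=2 ⇒ x=2/(-1/11)=-22.0000
Confirm numerically:
  x=-20.782: |R|=0.98940 <1
  x=-20.120: |R|=0.98315 <1
  x=-19.593: |R|=0.97791 <1
  x=-18.099: |R|=0.96156 <1
  x=-22.562: |R|=1.00454 >1
  x=-22.358: |R|=1.00292 >1
Interval (-22.0000, 0).

(-22.0000,0); λ=-1 ⇒ h* = (22)/1 = 22.0000.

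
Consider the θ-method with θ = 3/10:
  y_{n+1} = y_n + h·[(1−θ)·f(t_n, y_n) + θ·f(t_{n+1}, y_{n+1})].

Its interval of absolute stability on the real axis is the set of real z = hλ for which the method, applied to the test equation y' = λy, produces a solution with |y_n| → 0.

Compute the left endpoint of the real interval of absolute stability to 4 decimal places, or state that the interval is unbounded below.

left endpoint -5.0000.

Set f=λy, z=hλ:
  y_{n+1} = y_n + z·[7/10·y_n + 3/10·y_{n+1}] ⇒ (1 − 3/10z)y_{n+1} = (1 + 7/10z)y_n
  R(z) = (1 + 7/10z)/(1 − 3/10z).

Solve |R(x)|<1 on ℝ⁻.
x=-1.14: |R|=0.1505
R=−1: 1+7/10x = −1+3/10x ⇒ -2/5x=2 ⇒ x=2/(-2/5)=-5.0000
Confirm numerically:
  x=-4.581: |R|=0.92941 <1
  x=-3.683: |R|=0.74973 <1
  x=-3.481: |R|=0.70278 <1
  x=-5.505: |R|=1.07618 >1
  x=-5.230: |R|=1.03581 >1
  x=-5.138: |R|=1.02172 >1
So |R|<1 on (-5.0000, 0).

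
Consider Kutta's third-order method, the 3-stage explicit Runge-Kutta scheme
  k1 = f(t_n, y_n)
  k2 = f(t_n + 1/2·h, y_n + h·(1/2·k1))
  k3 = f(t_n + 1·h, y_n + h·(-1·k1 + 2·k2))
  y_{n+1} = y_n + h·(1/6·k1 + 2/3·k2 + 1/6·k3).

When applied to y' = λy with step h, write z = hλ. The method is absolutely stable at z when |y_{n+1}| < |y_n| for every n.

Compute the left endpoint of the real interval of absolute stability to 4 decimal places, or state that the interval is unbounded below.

Set f=λy, z=hλ:
  order 3, 3-stage ⇒ R(z)=1+z+z^2/2+z^3/6
  (e.g. R(-0.74)=0.46626, |R|=0.46626)

Need |R(x)|<1, x<0.
x=-0.74: |R|=0.4663
|R(-2.37)|=0.7802 |R(-1.43)|=0.1051 |R(-1.23)|=0.2163
Bisect:
  x_lo=-2.9603 |R|=1.9024  x_hi=-0.2100 |R|=0.8105
  mid=-1.58516 |R|=0.00736 →hi
  mid=-2.27275 |R|=0.64666 →hi
  mid=-2.61654 |R|=1.17900 →lo
  mid=-2.44465 |R|=0.89149 →hi
  mid=-2.53059 |R|=1.02959 →lo
  mid=-2.48762 |R|=0.95916 →hi
  mid=-2.50911 |R|=0.99403 →hi
  mid=-2.51985 |R|=1.01172 →lo
  ...
  [-2.51280,-2.51263] ⇒ x*=-2.5127
Interval (-2.5127, 0).

left endpoint -2.5127.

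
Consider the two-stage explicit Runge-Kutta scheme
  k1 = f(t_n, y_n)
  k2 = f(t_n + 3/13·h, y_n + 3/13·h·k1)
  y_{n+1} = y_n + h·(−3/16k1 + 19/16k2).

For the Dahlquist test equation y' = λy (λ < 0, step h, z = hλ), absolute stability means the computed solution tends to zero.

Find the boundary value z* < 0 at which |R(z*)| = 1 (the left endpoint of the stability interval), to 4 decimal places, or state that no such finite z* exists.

left endpoint -3.6491.

Set f=λy, z=hλ:
  k1=λy_n ⇒ h·k1=z·y_n;  k2=λ(1+3/13z)y_n ⇒ h·k2=z(1+3/13z)y_n
  y_{n+1}/y_n = 1 − 3/16z + 19/16z(1+3/13z) = 1 + z + 57/208z²
  Hence R(z) = 1 + z + 57/208z².

Need |R(x)|<1, x<0.
x=-0.39: |R|=0.6517
R=1: x+57/208x²=0 ⇒ x=−208/57=-3.6491; min R=1−1/(4·57/208)=0.0877>−1
Confirm numerically:
  x=-2.260: |R|=0.13968 <1
  x=-2.103: |R|=0.10896 <1
  x=-1.577: |R|=0.10451 <1
  x=-1.554: |R|=0.10778 <1
  x=-4.077: |R|=1.47805 >1
  x=-4.055: |R|=1.45102 >1
Interval (-3.6491, 0).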